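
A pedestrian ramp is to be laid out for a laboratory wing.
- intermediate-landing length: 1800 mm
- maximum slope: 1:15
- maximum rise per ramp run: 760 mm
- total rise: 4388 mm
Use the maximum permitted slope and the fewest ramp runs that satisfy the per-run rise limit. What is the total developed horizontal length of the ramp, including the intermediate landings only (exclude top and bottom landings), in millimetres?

4388 / 760 = 5.774 → round up to 6 ramp runs. That means 5 intermediate landings.
Horizontal run for 4388 mm of rise at 1:15 is 4388 × 15 = 65820 mm.
Intermediate landings: 5 × 1800 = 9000 mm.
Developed length = 65820 + 9000 = 74820 mm.

74820 mm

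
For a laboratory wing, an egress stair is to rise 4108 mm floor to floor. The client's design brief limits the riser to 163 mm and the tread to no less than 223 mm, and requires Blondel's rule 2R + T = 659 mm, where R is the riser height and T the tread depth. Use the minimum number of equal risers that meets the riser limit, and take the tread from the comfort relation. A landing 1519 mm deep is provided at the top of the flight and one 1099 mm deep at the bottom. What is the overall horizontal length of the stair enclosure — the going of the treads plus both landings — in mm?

4108 / 163 = 25.20, so 26 risers are needed.
R = 4108 ÷ 26 = 158 mm.
T = 659 − 2·158 = 343 mm, which satisfies the 223 mm minimum.
Going = (26 − 1) × 343 = 8575 mm.
Add landings: 8575 + 1519 + 1099 = 11193 mm.

11193 mm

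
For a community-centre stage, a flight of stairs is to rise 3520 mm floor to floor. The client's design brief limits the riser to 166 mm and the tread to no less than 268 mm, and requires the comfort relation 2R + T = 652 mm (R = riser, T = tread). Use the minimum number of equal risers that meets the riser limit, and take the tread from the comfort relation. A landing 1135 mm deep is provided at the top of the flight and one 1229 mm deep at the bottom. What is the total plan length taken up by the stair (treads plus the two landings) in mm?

3520 / 166 = 21.20, so 22 risers are needed.
R = 3520 ÷ 22 = 160 mm.
From 2R + T = 652: T = 652 − 320 = 332 mm.
Going = (22 − 1) × 332 = 6972 mm.
Enclosure = 6972 + 1135 + 1229 = 9336 mm.

9336 mm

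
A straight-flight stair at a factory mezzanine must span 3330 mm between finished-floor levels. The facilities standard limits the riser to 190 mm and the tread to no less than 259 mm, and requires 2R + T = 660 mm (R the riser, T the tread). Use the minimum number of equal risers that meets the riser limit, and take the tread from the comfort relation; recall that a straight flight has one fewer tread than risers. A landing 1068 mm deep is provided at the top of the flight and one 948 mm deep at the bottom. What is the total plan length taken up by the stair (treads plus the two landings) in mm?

6946 mm

At most 190 each: 3330/190 = 17.53, giving 18 risers.
Riser R = 3330 / 18 = 185 mm, within the 190 mm limit.
From 2R + T = 660: T = 660 − 370 = 290 mm.
Going = (18 − 1) × 290 = 4930 mm.
Enclosure = 4930 + 1068 + 948 = 6946 mm.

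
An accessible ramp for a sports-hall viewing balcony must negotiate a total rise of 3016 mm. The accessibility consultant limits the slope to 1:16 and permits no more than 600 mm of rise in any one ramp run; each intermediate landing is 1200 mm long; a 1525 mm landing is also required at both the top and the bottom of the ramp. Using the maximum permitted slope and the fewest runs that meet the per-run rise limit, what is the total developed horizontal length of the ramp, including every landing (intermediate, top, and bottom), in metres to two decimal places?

57.31 m

3016 / 600 = 5.03, so 6 ramp runs are needed. That means 5 intermediate landings.
Horizontal run for 3016 mm of rise at 1:16 is 3016 × 16 = 48256 mm.
5 intermediate landings contribute 5 × 1200 = 6000 mm.
Top and bottom landings: 2 × 1525 = 3050 mm.
Total = 48256 + 6000 + 3050 = 57306 mm.
= 57.31 m.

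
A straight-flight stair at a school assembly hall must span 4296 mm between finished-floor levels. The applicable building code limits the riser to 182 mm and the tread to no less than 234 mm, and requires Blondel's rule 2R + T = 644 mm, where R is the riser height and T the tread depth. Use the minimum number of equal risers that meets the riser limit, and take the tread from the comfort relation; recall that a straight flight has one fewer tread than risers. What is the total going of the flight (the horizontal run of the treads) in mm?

⌈4296/182⌉ = 24 risers.
Riser R = 4296 / 24 = 179 mm, within the 182 mm limit.
Tread T = 644 − 2 × 179 = 286 mm (≥ 234 mm).
24 risers give 23 treads; going = 23 × 286 = 6578 mm.

6578 mm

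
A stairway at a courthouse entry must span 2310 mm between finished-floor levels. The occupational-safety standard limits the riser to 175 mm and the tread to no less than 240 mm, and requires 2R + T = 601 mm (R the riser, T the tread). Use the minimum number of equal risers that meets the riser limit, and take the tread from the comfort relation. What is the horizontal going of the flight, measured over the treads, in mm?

⌈2310/175⌉ = 14 risers.
Each riser is 2310/14 = 165 mm (≤ 175 mm).
Tread T = 601 − 2 × 165 = 271 mm (≥ 240 mm).
Treads = 14 − 1 = 13; going = 13 × 271 = 3523 mm.

3523 mm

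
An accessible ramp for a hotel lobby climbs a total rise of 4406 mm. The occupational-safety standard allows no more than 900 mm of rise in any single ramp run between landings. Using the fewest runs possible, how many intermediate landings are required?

4 intermediate landings

4406 / 900 = 4.896 → round up to 5 ramp runs.
5 runs are separated by 4 intermediate landings.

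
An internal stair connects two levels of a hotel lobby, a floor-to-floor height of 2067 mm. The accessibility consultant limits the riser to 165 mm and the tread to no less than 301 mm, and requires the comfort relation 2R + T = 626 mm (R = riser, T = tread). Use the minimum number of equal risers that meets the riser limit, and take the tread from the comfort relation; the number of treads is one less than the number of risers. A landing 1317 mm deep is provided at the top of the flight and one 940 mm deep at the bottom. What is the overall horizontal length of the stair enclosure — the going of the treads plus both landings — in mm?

5953 mm

2067 / 165 = 12.53, so 13 risers are needed.
Riser R = 2067 / 13 = 159 mm, within the 165 mm limit.
Tread T = 626 − 2 × 159 = 308 mm (≥ 301 mm).
13 risers give 12 treads; going = 12 × 308 = 3696 mm.
Add landings: 3696 + 1317 + 940 = 5953 mm.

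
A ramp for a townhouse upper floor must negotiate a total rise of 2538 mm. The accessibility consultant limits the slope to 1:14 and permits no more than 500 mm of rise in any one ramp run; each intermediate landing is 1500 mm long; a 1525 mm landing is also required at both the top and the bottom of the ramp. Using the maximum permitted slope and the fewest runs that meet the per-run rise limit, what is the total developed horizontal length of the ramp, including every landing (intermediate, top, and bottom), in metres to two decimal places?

46.08 m

⌈2538/500⌉ = 6 ramp runs. That means 5 intermediate landings.
Horizontal run for 2538 mm of rise at 1:14 is 2538 × 14 = 35532 mm.
Intermediate landings: 5 × 1500 = 7500 mm.
Top and bottom landings: 2 × 1525 = 3050 mm.
Total = 35532 + 7500 + 3050 = 46082 mm.
= 46.08 m.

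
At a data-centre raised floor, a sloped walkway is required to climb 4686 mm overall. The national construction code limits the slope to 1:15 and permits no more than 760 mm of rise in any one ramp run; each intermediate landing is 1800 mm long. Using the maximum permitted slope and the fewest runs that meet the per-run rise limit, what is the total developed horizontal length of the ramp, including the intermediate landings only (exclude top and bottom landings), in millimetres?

4686 / 760 = 6.166 → round up to 7 ramp runs. That means 6 intermediate landings.
Ramp run (horizontal) at 1:15: 4686 × 15 = 70290 mm.
Intermediate landings: 6 × 1800 = 10800 mm.
Developed length = 70290 + 10800 = 81090 mm.

81090 mm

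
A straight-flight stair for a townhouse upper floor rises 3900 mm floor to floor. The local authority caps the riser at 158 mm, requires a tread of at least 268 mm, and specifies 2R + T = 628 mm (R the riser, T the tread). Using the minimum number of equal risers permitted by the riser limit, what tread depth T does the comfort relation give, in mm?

3900 / 158 = 24.68, so 25 risers are needed.
Riser R = 3900 / 25 = 156 mm, within the 158 mm limit.
From 2R + T = 628: T = 628 − 312 = 316 mm.

316 mm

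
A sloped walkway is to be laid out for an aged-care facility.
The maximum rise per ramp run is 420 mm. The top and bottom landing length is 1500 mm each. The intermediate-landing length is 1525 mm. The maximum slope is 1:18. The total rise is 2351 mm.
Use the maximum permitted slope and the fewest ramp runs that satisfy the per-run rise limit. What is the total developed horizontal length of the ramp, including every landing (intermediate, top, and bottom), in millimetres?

2351 / 420 = 5.60, so 6 ramp runs are needed. That means 5 intermediate landings.
Ramp run (horizontal) at 1:18: 2351 × 18 = 42318 mm.
Intermediate landings: 5 × 1525 = 7625 mm.
Top and bottom landings: 2 × 1500 = 3000 mm.
Total = 42318 + 7625 + 3000 = 52943 mm.

52943 mm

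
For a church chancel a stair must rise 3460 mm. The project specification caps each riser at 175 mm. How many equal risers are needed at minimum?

3460 / 175 = 19.771 → round up to 20 risers.

20 risers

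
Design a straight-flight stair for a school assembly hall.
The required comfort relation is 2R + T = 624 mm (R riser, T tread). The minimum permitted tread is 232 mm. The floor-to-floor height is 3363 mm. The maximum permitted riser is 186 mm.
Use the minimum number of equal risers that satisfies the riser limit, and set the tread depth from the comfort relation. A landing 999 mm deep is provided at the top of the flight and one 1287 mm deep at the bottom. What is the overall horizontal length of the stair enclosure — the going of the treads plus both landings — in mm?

At most 186 each: 3363/186 = 18.08, giving 19 risers.
Each riser is 3363/19 = 177 mm (≤ 186 mm).
From 2R + T = 624: T = 624 − 354 = 270 mm.
Going = (19 − 1) × 270 = 4860 mm.
Add landings: 4860 + 999 + 1287 = 7146 mm.

7146 mm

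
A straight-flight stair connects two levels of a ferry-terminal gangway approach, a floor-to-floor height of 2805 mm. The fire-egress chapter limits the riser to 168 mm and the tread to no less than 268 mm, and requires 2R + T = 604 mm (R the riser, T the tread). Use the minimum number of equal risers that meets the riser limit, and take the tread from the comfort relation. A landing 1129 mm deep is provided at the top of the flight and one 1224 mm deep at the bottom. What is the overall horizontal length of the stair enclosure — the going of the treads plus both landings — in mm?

6737 mm

At most 168 each: 2805/168 = 16.70, giving 17 risers.
R = 2805 ÷ 17 = 165 mm.
From 2R + T = 604: T = 604 − 330 = 274 mm.
Going = (17 − 1) × 274 = 4384 mm.
Enclosure = 4384 + 1129 + 1224 = 6737 mm.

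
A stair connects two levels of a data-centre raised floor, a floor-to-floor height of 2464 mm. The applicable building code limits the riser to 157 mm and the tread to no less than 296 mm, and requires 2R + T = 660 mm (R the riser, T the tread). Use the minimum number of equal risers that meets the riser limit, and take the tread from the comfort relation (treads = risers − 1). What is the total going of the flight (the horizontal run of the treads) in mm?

At most 157 each: 2464/157 = 15.69, giving 16 risers.
Each riser is 2464/16 = 154 mm (≤ 157 mm).
T = 660 − 2·154 = 352 mm, which satisfies the 296 mm minimum.
Going = (16 − 1) × 352 = 5280 mm.

5280 mm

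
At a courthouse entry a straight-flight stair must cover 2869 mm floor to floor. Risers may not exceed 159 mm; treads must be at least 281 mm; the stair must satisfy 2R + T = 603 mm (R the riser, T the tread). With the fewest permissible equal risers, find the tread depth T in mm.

301 mm

At most 159 each: 2869/159 = 18.04, giving 19 risers.
Each riser is 2869/19 = 151 mm (≤ 159 mm).
T = 603 − 2·151 = 301 mm, which satisfies the 281 mm minimum.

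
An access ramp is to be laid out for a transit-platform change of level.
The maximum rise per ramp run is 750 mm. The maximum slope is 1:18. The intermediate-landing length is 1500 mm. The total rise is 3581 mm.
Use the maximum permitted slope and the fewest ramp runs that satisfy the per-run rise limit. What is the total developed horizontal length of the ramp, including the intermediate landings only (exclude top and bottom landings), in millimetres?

At most 750 each: 3581/750 = 4.77, giving 5 ramp runs. That means 4 intermediate landings.
Ramp run (horizontal) at 1:18: 3581 × 18 = 64458 mm.
4 intermediate landings contribute 4 × 1500 = 6000 mm.
Total developed length = 64458 + 6000 = 70458 mm.

70458 mm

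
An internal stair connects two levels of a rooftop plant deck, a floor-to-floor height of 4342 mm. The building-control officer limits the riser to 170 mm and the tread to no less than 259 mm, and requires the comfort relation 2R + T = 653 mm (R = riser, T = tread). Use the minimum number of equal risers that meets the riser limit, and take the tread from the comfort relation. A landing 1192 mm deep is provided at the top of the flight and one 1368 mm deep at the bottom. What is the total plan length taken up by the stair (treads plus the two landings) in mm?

At most 170 each: 4342/170 = 25.54, giving 26 risers.
Riser R = 4342 / 26 = 167 mm, within the 170 mm limit.
Tread T = 653 − 2 × 167 = 319 mm (≥ 259 mm).
Going = (26 − 1) × 319 = 7975 mm.
Add landings: 7975 + 1192 + 1368 = 10535 mm.

10535 mm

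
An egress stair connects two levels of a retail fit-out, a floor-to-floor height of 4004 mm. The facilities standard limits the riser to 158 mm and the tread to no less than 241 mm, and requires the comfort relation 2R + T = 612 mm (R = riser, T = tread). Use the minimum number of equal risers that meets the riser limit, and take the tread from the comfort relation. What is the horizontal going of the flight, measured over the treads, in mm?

7600 mm

4004 / 158 = 25.342 → round up to 26 risers.
Riser R = 4004 / 26 = 154 mm, within the 158 mm limit.
T = 612 − 2·154 = 304 mm, which satisfies the 241 mm minimum.
Treads = 26 − 1 = 25; going = 25 × 304 = 7600 mm.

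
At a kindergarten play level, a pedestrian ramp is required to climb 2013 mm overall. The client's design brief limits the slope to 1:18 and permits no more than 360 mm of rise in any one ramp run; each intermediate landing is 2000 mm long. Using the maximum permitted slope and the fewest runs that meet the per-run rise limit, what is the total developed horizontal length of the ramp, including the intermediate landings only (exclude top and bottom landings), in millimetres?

2013 / 360 = 5.59, so 6 ramp runs are needed. That means 5 intermediate landings.
Horizontal run for 2013 mm of rise at 1:18 is 2013 × 18 = 36234 mm.
5 intermediate landings contribute 5 × 2000 = 10000 mm.
Developed length = 36234 + 10000 = 46234 mm.

46234 mm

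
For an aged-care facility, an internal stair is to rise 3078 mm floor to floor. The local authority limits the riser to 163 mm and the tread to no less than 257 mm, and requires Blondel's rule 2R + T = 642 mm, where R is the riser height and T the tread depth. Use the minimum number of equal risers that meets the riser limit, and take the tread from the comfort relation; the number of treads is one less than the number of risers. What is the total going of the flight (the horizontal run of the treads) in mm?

3078 / 163 = 18.883 → round up to 19 risers.
Each riser is 3078/19 = 162 mm (≤ 163 mm).
From 2R + T = 642: T = 642 − 324 = 318 mm.
Going = (19 − 1) × 318 = 5724 mm.

5724 mm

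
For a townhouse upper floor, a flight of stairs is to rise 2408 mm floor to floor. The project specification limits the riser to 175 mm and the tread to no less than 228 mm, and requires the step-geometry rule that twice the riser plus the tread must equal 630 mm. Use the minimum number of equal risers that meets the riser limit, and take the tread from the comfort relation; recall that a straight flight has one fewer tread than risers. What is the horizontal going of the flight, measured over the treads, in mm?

2408 / 175 = 13.760 → round up to 14 risers.
Each riser is 2408/14 = 172 mm (≤ 175 mm).
Tread T = 630 − 2 × 172 = 286 mm (≥ 228 mm).
Going = (14 − 1) × 286 = 3718 mm.

3718 mm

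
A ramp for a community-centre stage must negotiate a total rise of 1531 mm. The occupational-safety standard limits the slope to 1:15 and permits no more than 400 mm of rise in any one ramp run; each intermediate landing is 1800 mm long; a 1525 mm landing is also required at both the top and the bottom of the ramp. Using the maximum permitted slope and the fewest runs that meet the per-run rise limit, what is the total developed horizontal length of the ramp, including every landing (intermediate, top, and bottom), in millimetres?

⌈1531/400⌉ = 4 ramp runs. That means 3 intermediate landings.
Ramp run (horizontal) at 1:15: 1531 × 15 = 22965 mm.
Intermediate landings: 3 × 1800 = 5400 mm.
Top and bottom landings: 2 × 1525 = 3050 mm.
Total = 22965 + 5400 + 3050 = 31415 mm.

31415 mm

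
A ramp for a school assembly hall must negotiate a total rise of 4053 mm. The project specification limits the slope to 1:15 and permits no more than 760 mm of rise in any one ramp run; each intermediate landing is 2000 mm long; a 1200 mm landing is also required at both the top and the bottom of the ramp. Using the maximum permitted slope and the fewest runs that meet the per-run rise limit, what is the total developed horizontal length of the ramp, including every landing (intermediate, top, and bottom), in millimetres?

4053 / 760 = 5.33, so 6 ramp runs are needed. That means 5 intermediate landings.
Horizontal run for 4053 mm of rise at 1:15 is 4053 × 15 = 60795 mm.
Intermediate landings: 5 × 2000 = 10000 mm.
Top and bottom landings: 2 × 1200 = 2400 mm.
Total = 60795 + 10000 + 2400 = 73195 mm.

73195 mm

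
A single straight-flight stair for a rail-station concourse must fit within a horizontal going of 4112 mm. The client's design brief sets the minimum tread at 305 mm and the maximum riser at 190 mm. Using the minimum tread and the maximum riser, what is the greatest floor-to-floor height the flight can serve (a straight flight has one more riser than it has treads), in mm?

Treads that fit: ⌊4112 / 305⌋ = 13.
Risers = treads + 1 = 14.
Maximum height = 14 × 190 = 2660 mm.

2660 mm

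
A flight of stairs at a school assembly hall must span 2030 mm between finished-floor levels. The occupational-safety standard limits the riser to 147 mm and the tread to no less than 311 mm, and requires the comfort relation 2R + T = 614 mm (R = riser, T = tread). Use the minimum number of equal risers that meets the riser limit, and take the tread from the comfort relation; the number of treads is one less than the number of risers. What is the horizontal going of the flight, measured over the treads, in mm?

2030 / 147 = 13.810 → round up to 14 risers.
Each riser is 2030/14 = 145 mm (≤ 147 mm).
T = 614 − 2·145 = 324 mm, which satisfies the 311 mm minimum.
14 risers give 13 treads; going = 13 × 324 = 4212 mm.

4212 mm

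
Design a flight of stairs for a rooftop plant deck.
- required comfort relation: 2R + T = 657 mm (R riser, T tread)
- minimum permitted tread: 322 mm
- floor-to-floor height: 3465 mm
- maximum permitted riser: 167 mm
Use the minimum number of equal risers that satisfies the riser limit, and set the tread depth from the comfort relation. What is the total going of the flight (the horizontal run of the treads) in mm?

6540 mm

⌈3465/167⌉ = 21 risers.
Each riser is 3465/21 = 165 mm (≤ 167 mm).
T = 657 − 2·165 = 327 mm, which satisfies the 322 mm minimum.
Treads = 21 − 1 = 20; going = 20 × 327 = 6540 mm.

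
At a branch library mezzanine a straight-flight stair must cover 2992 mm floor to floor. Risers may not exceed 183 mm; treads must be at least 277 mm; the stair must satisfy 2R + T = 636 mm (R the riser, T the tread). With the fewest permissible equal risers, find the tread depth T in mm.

⌈2992/183⌉ = 17 risers.
R = 2992 ÷ 17 = 176 mm.
T = 636 − 2·176 = 284 mm, which satisfies the 277 mm minimum.

284 mm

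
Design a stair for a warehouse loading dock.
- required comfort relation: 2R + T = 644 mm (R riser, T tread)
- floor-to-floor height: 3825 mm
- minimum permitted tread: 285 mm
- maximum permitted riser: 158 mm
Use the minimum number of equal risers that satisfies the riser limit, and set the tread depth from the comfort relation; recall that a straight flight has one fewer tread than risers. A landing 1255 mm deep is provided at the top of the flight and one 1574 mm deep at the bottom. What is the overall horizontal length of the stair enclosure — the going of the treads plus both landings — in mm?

3825 / 158 = 24.209 → round up to 25 risers.
Each riser is 3825/25 = 153 mm (≤ 158 mm).
From 2R + T = 644: T = 644 − 306 = 338 mm.
25 risers give 24 treads; going = 24 × 338 = 8112 mm.
Add landings: 8112 + 1255 + 1574 = 10941 mm.

10941 mm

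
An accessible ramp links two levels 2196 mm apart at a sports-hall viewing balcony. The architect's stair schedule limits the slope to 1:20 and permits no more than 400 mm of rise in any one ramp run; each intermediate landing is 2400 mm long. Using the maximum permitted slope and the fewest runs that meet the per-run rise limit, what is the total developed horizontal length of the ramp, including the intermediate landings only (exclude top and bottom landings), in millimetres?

55920 mm

At most 400 each: 2196/400 = 5.49, giving 6 ramp runs. That means 5 intermediate landings.
Horizontal run for 2196 mm of rise at 1:20 is 2196 × 20 = 43920 mm.
5 intermediate landings contribute 5 × 2400 = 12000 mm.
Total developed length = 43920 + 12000 = 55920 mm.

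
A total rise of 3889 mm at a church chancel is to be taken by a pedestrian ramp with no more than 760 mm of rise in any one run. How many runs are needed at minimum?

3889 / 760 = 5.12, so 6 ramp runs are needed.

6 runs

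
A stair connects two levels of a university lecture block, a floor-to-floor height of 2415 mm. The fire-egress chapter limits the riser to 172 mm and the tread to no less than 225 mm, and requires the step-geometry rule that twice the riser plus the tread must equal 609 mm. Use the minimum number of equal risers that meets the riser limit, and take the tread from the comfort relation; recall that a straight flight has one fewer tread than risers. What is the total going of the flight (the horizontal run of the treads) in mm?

4018 mm

At most 172 each: 2415/172 = 14.04, giving 15 risers.
R = 2415 ÷ 15 = 161 mm.
From 2R + T = 609: T = 609 − 322 = 287 mm.
15 risers give 14 treads; going = 14 × 287 = 4018 mm.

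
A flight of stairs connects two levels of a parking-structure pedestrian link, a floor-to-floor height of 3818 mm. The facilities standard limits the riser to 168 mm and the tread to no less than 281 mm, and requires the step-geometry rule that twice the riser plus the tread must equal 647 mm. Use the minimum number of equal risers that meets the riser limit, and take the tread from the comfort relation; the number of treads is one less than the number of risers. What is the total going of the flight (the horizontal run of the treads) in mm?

6930 mm

3818 / 168 = 22.726 → round up to 23 risers.
Riser R = 3818 / 23 = 166 mm, within the 168 mm limit.
From 2R + T = 647: T = 647 − 332 = 315 mm.
Treads = 23 − 1 = 22; going = 22 × 315 = 6930 mm.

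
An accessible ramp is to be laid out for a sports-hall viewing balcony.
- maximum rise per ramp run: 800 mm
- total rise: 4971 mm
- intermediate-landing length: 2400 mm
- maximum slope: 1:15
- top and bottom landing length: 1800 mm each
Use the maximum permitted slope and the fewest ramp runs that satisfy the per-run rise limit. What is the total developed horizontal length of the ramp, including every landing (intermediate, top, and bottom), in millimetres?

92565 mm

At most 800 each: 4971/800 = 6.21, giving 7 ramp runs. That means 6 intermediate landings.
Ramp run (horizontal) at 1:15: 4971 × 15 = 74565 mm.
6 intermediate landings contribute 6 × 2400 = 14400 mm.
Top and bottom landings: 2 × 1800 = 3600 mm.
Total = 74565 + 14400 + 3600 = 92565 mm.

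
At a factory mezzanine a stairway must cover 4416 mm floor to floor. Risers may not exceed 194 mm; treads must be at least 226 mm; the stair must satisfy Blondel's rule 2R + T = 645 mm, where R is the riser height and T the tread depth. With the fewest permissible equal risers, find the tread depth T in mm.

⌈4416/194⌉ = 23 risers.
Each riser is 4416/23 = 192 mm (≤ 194 mm).
From 2R + T = 645: T = 645 − 384 = 261 mm.

261 mm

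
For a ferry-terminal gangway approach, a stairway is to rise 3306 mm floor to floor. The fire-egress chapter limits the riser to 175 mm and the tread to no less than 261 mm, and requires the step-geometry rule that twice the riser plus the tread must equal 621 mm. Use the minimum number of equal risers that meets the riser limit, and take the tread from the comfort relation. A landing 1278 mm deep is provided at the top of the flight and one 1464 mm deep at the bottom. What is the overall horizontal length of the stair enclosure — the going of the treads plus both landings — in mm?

7656 mm

⌈3306/175⌉ = 19 risers.
Each riser is 3306/19 = 174 mm (≤ 175 mm).
Tread T = 621 − 2 × 174 = 273 mm (≥ 261 mm).
Treads = 19 − 1 = 18; going = 18 × 273 = 4914 mm.
Enclosure = 4914 + 1278 + 1464 = 7656 mm.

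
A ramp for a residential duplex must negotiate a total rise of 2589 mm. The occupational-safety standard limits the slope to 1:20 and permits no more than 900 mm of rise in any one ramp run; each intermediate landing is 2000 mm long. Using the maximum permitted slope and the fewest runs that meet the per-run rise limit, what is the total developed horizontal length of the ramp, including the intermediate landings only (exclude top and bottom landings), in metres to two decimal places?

55.78 m

⌈2589/900⌉ = 3 ramp runs. That means 2 intermediate landings.
Horizontal run for 2589 mm of rise at 1:20 is 2589 × 20 = 51780 mm.
2 intermediate landings contribute 2 × 2000 = 4000 mm.
Total developed length = 51780 + 4000 = 55780 mm.
= 55.78 m.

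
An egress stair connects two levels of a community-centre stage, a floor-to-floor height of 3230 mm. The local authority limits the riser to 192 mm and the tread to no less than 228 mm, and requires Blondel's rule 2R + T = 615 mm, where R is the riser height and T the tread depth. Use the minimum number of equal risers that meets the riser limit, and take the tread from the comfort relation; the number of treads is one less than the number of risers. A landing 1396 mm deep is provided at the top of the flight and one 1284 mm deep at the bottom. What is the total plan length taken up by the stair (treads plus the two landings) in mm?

⌈3230/192⌉ = 17 risers.
R = 3230 ÷ 17 = 190 mm.
From 2R + T = 615: T = 615 − 380 = 235 mm.
Going = (17 − 1) × 235 = 3760 mm.
Enclosure = 3760 + 1396 + 1284 = 6440 mm.

6440 mm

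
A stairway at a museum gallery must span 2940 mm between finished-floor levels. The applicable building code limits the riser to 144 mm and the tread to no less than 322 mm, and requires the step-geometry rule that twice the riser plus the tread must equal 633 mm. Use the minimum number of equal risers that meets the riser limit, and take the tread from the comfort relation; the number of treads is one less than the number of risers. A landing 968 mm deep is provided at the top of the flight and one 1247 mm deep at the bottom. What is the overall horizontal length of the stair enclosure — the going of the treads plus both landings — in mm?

9275 mm

2940 / 144 = 20.42, so 21 risers are needed.
Riser R = 2940 / 21 = 140 mm, within the 144 mm limit.
Tread T = 633 − 2 × 140 = 353 mm (≥ 322 mm).
Going = (21 − 1) × 353 = 7060 mm.
Enclosure = 7060 + 968 + 1247 = 9275 mm.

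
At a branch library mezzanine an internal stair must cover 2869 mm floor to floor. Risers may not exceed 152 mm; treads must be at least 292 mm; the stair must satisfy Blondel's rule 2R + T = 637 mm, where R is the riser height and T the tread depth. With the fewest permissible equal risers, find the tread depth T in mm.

335 mm

2869 / 152 = 18.88, so 19 risers are needed.
R = 2869 ÷ 19 = 151 mm.
Tread T = 637 − 2 × 151 = 335 mm (≥ 292 mm).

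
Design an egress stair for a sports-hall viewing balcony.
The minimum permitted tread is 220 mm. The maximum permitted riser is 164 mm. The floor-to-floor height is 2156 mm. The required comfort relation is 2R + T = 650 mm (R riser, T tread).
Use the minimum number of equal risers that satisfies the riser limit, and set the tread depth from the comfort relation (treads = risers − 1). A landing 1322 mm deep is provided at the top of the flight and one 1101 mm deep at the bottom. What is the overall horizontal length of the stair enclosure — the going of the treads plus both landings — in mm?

6869 mm

⌈2156/164⌉ = 14 risers.
Riser R = 2156 / 14 = 154 mm, within the 164 mm limit.
Tread T = 650 − 2 × 154 = 342 mm (≥ 220 mm).
14 risers give 13 treads; going = 13 × 342 = 4446 mm.
Enclosure = 4446 + 1322 + 1101 = 6869 mm.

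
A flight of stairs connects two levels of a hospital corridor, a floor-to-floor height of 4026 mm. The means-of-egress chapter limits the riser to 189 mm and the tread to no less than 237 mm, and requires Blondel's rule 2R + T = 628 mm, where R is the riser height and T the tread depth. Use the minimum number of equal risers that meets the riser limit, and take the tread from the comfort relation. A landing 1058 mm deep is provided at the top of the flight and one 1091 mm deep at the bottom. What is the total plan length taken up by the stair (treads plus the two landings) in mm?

⌈4026/189⌉ = 22 risers.
R = 4026 ÷ 22 = 183 mm.
T = 628 − 2·183 = 262 mm, which satisfies the 237 mm minimum.
Going = (22 − 1) × 262 = 5502 mm.
Enclosure = 5502 + 1058 + 1091 = 7651 mm.

7651 mm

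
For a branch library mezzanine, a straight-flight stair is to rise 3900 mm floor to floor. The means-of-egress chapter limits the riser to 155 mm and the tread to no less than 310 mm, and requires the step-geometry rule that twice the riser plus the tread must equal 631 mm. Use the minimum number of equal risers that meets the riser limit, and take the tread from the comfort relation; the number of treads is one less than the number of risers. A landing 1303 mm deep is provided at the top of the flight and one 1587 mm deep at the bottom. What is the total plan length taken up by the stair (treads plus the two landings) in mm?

3900 / 155 = 25.161 → round up to 26 risers.
R = 3900 ÷ 26 = 150 mm.
T = 631 − 2·150 = 331 mm, which satisfies the 310 mm minimum.
Going = (26 − 1) × 331 = 8275 mm.
Add landings: 8275 + 1303 + 1587 = 11165 mm.

11165 mm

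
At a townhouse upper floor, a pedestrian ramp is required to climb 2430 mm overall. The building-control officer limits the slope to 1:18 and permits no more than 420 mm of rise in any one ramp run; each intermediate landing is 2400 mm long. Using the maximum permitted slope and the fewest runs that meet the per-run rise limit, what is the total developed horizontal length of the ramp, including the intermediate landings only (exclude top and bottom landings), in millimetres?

55740 mm

2430 / 420 = 5.786 → round up to 6 ramp runs. That means 5 intermediate landings.
Horizontal run for 2430 mm of rise at 1:18 is 2430 × 18 = 43740 mm.
Intermediate landings: 5 × 2400 = 12000 mm.
Developed length = 43740 + 12000 = 55740 mm.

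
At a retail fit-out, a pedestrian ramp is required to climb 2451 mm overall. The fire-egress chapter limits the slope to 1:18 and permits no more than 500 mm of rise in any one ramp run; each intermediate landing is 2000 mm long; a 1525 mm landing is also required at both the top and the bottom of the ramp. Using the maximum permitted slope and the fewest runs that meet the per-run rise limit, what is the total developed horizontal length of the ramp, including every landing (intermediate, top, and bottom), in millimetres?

2451 / 500 = 4.90, so 5 ramp runs are needed. That means 4 intermediate landings.
Ramp run (horizontal) at 1:18: 2451 × 18 = 44118 mm.
Intermediate landings: 4 × 2000 = 8000 mm.
Top and bottom landings: 2 × 1525 = 3050 mm.
Total = 44118 + 8000 + 3050 = 55168 mm.

55168 mm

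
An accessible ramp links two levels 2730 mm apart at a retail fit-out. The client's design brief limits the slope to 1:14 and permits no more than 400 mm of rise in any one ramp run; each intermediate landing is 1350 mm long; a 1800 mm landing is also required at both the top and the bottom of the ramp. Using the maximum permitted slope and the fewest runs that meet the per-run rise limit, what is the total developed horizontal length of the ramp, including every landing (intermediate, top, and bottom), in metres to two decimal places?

At most 400 each: 2730/400 = 6.83, giving 7 ramp runs. That means 6 intermediate landings.
Ramp run (horizontal) at 1:14: 2730 × 14 = 38220 mm.
6 intermediate landings contribute 6 × 1350 = 8100 mm.
Top and bottom landings: 2 × 1800 = 3600 mm.
Total = 38220 + 8100 + 3600 = 49920 mm.
= 49.92 m.

49.92 m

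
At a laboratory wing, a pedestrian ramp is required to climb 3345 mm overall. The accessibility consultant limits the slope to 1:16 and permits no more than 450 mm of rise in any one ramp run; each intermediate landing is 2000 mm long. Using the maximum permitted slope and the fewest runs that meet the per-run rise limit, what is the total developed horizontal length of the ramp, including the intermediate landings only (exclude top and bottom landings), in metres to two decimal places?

67.52 m

3345 / 450 = 7.43, so 8 ramp runs are needed. That means 7 intermediate landings.
Horizontal run for 3345 mm of rise at 1:16 is 3345 × 16 = 53520 mm.
7 intermediate landings contribute 7 × 2000 = 14000 mm.
Developed length = 53520 + 14000 = 67520 mm.
= 67.52 m.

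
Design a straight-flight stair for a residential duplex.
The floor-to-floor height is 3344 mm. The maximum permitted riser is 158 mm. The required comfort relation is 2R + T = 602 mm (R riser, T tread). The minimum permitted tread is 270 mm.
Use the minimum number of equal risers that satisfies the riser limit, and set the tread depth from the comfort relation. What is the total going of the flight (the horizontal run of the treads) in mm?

6258 mm

⌈3344/158⌉ = 22 risers.
Riser R = 3344 / 22 = 152 mm, within the 158 mm limit.
Tread T = 602 − 2 × 152 = 298 mm (≥ 270 mm).
Going = (22 − 1) × 298 = 6258 mm.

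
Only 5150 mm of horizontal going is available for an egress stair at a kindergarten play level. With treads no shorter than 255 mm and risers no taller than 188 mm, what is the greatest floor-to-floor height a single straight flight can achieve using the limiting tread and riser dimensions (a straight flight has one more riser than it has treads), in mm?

3948 mm

Treads that fit: ⌊5150 / 255⌋ = 20.
Risers = treads + 1 = 21.
Maximum height = 21 × 188 = 3948 mm.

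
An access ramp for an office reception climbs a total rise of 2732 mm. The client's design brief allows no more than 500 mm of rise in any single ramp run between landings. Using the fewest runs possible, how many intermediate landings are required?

At most 500 each: 2732/500 = 5.46, giving 6 ramp runs.
6 runs are separated by 5 intermediate landings.

5 intermediate landings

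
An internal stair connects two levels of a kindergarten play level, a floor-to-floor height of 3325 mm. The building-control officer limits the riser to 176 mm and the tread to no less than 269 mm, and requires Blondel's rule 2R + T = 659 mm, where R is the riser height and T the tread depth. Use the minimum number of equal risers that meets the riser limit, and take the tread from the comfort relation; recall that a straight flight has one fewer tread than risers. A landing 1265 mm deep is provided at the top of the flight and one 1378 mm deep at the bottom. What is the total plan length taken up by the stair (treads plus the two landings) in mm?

8205 mm

3325 / 176 = 18.892 → round up to 19 risers.
Riser R = 3325 / 19 = 175 mm, within the 176 mm limit.
From 2R + T = 659: T = 659 − 350 = 309 mm.
Treads = 19 − 1 = 18; going = 18 × 309 = 5562 mm.
Add landings: 5562 + 1265 + 1378 = 8205 mm.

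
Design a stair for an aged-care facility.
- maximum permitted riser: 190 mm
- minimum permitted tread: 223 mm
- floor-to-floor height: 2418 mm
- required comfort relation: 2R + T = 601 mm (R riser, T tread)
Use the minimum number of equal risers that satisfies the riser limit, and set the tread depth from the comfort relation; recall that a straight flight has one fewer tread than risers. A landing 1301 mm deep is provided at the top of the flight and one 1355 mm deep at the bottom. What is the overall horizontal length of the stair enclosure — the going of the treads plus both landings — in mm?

5404 mm

2418 / 190 = 12.73, so 13 risers are needed.
Riser R = 2418 / 13 = 186 mm, within the 190 mm limit.
T = 601 − 2·186 = 229 mm, which satisfies the 223 mm minimum.
Treads = 13 − 1 = 12; going = 12 × 229 = 2748 mm.
Add landings: 2748 + 1301 + 1355 = 5404 mm.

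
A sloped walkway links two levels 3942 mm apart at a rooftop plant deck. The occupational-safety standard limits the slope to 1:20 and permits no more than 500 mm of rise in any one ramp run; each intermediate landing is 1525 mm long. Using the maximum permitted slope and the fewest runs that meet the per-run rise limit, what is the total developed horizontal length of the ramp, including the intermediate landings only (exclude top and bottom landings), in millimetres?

89515 mm

At most 500 each: 3942/500 = 7.88, giving 8 ramp runs. That means 7 intermediate landings.
Ramp run (horizontal) at 1:20: 3942 × 20 = 78840 mm.
Intermediate landings: 7 × 1525 = 10675 mm.
Developed length = 78840 + 10675 = 89515 mm.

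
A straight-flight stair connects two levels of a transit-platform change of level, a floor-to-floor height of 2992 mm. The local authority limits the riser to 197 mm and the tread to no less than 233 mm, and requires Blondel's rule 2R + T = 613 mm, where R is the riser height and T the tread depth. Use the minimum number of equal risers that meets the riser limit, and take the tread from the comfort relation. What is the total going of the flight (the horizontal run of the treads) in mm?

3585 mm

2992 / 197 = 15.19, so 16 risers are needed.
R = 2992 ÷ 16 = 187 mm.
From 2R + T = 613: T = 613 − 374 = 239 mm.
16 risers give 15 treads; going = 15 × 239 = 3585 mm.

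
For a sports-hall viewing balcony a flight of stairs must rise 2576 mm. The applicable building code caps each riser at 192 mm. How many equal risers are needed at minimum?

14 risers

2576 / 192 = 13.417 → round up to 14 risers.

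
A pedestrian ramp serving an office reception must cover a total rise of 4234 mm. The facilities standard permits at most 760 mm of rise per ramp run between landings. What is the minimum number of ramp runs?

⌈4234/760⌉ = 6 ramp runs.

6 runs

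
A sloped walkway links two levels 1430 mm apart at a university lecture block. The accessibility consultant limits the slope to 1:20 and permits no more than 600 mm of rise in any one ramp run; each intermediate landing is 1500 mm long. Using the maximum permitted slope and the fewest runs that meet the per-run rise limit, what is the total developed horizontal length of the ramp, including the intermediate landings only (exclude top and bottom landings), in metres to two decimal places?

1430 / 600 = 2.383 → round up to 3 ramp runs. That means 2 intermediate landings.
Ramp run (horizontal) at 1:20: 1430 × 20 = 28600 mm.
2 intermediate landings contribute 2 × 1500 = 3000 mm.
Developed length = 28600 + 3000 = 31600 mm.
= 31.60 m.

31.60 m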